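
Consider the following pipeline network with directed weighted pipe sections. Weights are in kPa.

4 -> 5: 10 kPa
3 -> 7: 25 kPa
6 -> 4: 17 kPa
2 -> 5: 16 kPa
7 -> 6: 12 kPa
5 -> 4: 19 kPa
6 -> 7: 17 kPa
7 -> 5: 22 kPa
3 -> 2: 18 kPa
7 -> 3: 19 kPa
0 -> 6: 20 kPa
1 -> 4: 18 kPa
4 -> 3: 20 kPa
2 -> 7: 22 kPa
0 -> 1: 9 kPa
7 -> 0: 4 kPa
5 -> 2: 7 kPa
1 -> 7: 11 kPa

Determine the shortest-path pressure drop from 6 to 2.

Running Dijkstra from 6:
6: 0
4: 17  (via 6)
7: 17  (via 6)
0: 21  (via 7)
5: 27  (via 4)
1: 30  (via 0)
2: 34  (via 5)
Shortest route: 6–4–5–2 = 34 kPa.

34 kPa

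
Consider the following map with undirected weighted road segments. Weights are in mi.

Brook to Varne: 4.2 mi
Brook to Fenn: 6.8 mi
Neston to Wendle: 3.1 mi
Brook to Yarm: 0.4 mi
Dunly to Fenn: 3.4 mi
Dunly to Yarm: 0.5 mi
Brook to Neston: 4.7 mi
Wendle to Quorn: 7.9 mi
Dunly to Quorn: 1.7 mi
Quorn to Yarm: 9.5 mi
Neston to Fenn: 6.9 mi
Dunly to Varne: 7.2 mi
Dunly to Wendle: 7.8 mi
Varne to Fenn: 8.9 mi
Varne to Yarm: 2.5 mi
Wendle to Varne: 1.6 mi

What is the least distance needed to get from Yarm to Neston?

5.1 mi

Shortest distances from Yarm:
Yarm: 0
Brook: 0.4  (via Yarm)
Dunly: 0.5  (via Yarm)
Quorn: 2.2  (via Dunly)
Varne: 2.5  (via Yarm)
Fenn: 3.9  (via Dunly)
Wendle: 4.1  (via Varne)
Neston: 5.1  (via Brook)
Shortest route: Yarm–Brook–Neston = 5.1 mi.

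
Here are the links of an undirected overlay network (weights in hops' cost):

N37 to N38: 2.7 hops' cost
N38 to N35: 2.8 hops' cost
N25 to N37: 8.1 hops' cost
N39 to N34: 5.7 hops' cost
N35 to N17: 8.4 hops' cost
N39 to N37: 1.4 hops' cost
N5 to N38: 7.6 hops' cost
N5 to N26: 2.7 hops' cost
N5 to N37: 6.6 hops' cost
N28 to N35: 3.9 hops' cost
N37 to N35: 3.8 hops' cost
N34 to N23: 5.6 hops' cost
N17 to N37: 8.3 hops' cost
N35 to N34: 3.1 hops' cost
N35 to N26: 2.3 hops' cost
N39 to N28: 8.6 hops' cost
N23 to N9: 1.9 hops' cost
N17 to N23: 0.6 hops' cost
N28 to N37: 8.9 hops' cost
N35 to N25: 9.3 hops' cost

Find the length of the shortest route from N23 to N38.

Enumerating some paths:
N23 - N17 - N37 - N38: 0.6+8.3+2.7 = 11.6
N23 - N34 - N35 - N38: 5.6+3.1+2.8 = 11.5
Cheapest is N23 - N34 - N35 - N38 at 11.5 hops' cost.

11.5 hops' cost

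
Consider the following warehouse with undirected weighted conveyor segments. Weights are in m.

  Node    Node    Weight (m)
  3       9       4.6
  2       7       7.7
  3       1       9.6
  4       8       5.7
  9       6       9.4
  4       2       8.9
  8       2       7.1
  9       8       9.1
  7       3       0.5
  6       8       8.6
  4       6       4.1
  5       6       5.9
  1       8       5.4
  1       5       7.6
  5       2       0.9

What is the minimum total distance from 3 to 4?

17.1 m

Shortest distances from 3:
3: 0
7: 0.5  (via 3)
9: 4.6  (via 3)
2: 8.2  (via 7)
5: 9.1  (via 2)
1: 9.6  (via 3)
8: 13.7  (via 9)
6: 14  (via 9)
4: 17.1  (via 2)
Shortest route: 3–7–2–4 = 17.1 m.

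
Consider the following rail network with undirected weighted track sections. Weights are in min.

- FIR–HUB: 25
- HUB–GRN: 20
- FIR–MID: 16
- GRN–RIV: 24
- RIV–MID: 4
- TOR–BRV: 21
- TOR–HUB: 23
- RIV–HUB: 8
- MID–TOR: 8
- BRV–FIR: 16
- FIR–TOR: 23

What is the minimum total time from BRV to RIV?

33 min

Settle nodes by increasing distance from BRV:
BRV: 0
FIR: 16  (via BRV)
TOR: 21  (via BRV)
MID: 29  (via TOR)
RIV: 33  (via MID)
Shortest route: BRV → TOR → MID → RIV = 33 min.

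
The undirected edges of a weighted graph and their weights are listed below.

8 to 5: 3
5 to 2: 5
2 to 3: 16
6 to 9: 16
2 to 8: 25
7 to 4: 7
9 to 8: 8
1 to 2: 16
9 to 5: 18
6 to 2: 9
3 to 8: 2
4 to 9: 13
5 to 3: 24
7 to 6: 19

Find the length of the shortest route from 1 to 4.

Enumerating some paths:
1 → 2 → 6 → 9 → 4: 16+9+16+13 = 54
1 → 2 → 5 → 9 → 4: 16+5+18+13 = 52
1 → 2 → 6 → 7 → 4: 16+9+19+7 = 51
1 → 2 → 5 → 8 → 9 → 4: 16+5+3+8+13 = 45
The minimum is 45 via 1 → 2 → 5 → 8 → 9 → 4.

45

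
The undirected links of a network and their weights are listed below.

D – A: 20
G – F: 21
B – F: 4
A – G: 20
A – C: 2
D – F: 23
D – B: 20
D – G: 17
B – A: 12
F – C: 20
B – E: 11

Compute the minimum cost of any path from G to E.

Running Dijkstra from G:
G: 0
D: 17  (via G)
A: 20  (via G)
F: 21  (via G)
C: 22  (via A)
B: 25  (via F)
E: 36  (via B)
Shortest route: G → F → B → E = 36.

36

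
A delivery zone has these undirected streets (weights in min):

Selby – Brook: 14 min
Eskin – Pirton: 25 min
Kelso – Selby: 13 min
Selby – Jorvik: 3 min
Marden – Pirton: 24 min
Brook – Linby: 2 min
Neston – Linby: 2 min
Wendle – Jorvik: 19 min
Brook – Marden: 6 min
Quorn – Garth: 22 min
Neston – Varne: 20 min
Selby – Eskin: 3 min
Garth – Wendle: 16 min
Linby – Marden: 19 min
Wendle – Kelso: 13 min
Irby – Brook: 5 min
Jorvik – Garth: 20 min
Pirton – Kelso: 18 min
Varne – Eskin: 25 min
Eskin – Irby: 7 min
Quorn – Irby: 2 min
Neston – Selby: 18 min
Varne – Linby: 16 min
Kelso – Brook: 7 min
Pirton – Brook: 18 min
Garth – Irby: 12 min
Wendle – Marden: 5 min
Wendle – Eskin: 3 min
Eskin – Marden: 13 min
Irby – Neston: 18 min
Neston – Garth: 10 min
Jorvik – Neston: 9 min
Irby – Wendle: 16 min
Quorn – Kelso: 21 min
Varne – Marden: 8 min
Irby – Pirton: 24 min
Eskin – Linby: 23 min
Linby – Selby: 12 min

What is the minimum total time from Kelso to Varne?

Running Dijkstra from Kelso:
Kelso: 0
Brook: 7  (via Kelso)
Linby: 9  (via Brook)
Neston: 11  (via Linby)
Irby: 12  (via Brook)
Selby: 13  (via Kelso)
Marden: 13  (via Brook)
Wendle: 13  (via Kelso)
Quorn: 14  (via Irby)
Eskin: 16  (via Selby)
Jorvik: 16  (via Selby)
Pirton: 18  (via Kelso)
Garth: 21  (via Neston)
Varne: 21  (via Marden)
Shortest route: Kelso → Brook → Marden → Varne = 21 min.

21 min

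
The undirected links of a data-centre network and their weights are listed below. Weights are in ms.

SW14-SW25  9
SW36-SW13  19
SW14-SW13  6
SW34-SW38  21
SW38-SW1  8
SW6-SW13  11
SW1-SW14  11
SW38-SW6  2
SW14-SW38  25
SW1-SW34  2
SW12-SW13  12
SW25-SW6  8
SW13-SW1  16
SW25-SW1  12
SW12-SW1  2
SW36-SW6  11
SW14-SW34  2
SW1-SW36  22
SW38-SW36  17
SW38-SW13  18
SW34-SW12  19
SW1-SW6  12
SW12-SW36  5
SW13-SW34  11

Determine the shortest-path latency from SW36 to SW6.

11 ms

Candidate routes:
SW36–SW12–SW1–SW6: 5+2+12 = 19
SW36–SW12–SW1–SW38–SW6: 5+2+8+2 = 17
SW36–SW6: 11 = 11
The minimum is 11 ms via SW36–SW6.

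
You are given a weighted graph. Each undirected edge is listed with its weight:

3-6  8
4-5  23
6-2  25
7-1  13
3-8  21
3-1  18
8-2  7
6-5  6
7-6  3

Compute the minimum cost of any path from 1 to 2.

Enumerating some paths:
1 → 3 → 8 → 2: 18+21+7 = 46
1 → 7 → 6 → 2: 13+3+25 = 41
Cheapest is 1 → 7 → 6 → 2 at 41.

41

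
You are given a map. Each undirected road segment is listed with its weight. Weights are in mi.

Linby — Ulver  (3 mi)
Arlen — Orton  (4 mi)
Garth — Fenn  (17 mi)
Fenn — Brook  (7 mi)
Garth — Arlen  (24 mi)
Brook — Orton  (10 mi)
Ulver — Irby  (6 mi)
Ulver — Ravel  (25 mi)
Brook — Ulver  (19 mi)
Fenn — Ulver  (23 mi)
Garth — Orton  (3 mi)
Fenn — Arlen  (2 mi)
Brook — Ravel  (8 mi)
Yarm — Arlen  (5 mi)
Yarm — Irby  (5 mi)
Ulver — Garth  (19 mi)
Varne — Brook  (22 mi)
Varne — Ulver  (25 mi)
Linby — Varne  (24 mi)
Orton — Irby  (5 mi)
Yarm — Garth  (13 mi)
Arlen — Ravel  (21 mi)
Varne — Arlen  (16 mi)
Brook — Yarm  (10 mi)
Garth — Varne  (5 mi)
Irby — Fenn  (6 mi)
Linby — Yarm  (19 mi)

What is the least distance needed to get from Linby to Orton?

14 mi

Enumerating some paths:
Linby → Ulver → Irby → Orton: 3+6+5 = 14
Linby → Ulver → Garth → Orton: 3+19+3 = 25
Linby → Ulver → Irby → Fenn → Arlen → Orton: 3+6+6+2+4 = 21
Linby → Ulver → Irby → Yarm → Arlen → Orton: 3+6+5+5+4 = 23
Cheapest is Linby → Ulver → Irby → Orton at 14 mi.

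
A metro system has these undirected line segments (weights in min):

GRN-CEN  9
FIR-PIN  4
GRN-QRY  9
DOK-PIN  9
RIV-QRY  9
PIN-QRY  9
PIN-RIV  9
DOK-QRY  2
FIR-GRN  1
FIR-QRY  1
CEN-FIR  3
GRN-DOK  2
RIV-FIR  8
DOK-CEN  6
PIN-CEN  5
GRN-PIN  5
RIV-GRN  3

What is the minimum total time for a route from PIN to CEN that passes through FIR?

Best PIN to FIR: PIN–FIR costing 4
Best FIR to CEN: FIR–CEN costing 3
Total via FIR: 4 + 3 = 7 min.

7 min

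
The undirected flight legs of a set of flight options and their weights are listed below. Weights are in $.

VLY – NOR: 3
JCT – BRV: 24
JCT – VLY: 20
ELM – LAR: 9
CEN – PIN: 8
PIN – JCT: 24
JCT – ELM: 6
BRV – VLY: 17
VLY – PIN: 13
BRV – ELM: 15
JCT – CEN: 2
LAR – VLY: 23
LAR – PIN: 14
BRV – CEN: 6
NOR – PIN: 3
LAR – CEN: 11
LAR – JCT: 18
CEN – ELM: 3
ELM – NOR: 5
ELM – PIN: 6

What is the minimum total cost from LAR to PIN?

Candidate routes:
LAR - PIN: 14 = 14
LAR - ELM - PIN: 9+6 = 15
LAR - ELM - NOR - PIN: 9+5+3 = 17
LAR - CEN - PIN: 11+8 = 19
Cheapest is LAR - PIN at $14.

$14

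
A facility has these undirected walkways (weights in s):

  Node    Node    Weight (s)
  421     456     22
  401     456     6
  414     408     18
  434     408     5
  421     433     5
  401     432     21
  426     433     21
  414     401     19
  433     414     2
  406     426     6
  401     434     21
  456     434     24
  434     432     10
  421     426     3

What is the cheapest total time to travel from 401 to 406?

Running Dijkstra from 401:
401: 0
456: 6  (via 401)
414: 19  (via 401)
432: 21  (via 401)
433: 21  (via 414)
434: 21  (via 401)
421: 26  (via 433)
408: 26  (via 434)
426: 29  (via 421)
406: 35  (via 426)
Shortest route: 401 → 414 → 433 → 421 → 426 → 406 = 35 s.

35 s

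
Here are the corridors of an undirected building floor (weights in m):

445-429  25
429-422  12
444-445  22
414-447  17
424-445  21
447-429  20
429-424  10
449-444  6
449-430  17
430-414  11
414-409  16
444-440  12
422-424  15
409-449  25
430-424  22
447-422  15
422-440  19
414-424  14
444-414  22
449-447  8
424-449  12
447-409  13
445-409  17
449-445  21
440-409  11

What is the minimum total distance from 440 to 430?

Shortest distances from 440:
440: 0
409: 11  (via 440)
444: 12  (via 440)
449: 18  (via 444)
422: 19  (via 440)
447: 24  (via 409)
414: 27  (via 409)
445: 28  (via 409)
424: 30  (via 449)
429: 31  (via 422)
430: 35  (via 449)
Shortest route: 440–444–449–430 = 35 m.

35 m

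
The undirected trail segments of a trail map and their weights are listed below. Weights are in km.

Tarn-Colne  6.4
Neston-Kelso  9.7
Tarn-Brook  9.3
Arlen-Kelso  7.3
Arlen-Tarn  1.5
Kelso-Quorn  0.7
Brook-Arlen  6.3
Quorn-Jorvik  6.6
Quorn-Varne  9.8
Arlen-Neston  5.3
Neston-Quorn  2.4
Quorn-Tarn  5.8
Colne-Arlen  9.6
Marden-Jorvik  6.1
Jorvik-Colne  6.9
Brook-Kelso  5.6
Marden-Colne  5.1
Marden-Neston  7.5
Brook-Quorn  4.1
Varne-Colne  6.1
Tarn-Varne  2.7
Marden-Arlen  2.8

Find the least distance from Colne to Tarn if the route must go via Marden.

9.4 km

Shortest Colne→Marden: Colne–Marden = 5.1
Best Marden to Tarn: Marden–Arlen–Tarn costing 4.3
Total via Marden: 5.1 + 4.3 = 9.4 km.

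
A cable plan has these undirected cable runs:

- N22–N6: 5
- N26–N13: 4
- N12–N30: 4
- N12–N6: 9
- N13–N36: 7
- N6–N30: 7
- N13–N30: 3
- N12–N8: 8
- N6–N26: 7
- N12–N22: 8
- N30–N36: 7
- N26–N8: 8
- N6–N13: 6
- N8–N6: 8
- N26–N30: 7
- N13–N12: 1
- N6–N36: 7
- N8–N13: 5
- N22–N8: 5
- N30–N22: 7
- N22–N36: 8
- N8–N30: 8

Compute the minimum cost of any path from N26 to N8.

Compare a few routes:
N26 - N13 - N12 - N8: 4+1+8 = 13
N26 - N13 - N8: 4+5 = 9
N26 - N8: 8 = 8
The minimum is 8 via N26 - N8.

8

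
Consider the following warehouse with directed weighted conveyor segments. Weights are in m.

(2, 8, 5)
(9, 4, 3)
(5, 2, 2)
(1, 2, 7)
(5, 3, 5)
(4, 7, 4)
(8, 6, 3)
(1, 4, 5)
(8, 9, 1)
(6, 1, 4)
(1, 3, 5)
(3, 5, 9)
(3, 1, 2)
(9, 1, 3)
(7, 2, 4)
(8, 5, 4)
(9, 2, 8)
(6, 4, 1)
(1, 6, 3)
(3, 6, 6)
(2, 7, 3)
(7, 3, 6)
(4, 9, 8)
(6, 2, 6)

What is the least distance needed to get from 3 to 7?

10 m

Enumerating some paths:
3–1–6–4–7: 2+3+1+4 = 10
3–1–4–7: 2+5+4 = 11
3–1–2–7: 2+7+3 = 12
3–6–4–7: 6+1+4 = 11
The minimum is 10 m via 3–1–6–4–7.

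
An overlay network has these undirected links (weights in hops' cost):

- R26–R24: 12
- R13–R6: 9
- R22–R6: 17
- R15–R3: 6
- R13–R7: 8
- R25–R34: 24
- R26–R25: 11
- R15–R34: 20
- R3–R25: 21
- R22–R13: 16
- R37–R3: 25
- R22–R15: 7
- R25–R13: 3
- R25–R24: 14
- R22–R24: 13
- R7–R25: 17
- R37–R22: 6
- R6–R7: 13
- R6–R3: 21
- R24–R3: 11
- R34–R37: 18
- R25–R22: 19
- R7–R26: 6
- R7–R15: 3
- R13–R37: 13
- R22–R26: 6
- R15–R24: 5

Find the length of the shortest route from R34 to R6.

Running Dijkstra from R34:
R34: 0
R37: 18  (via R34)
R15: 20  (via R34)
R7: 23  (via R15)
R25: 24  (via R34)
R22: 24  (via R37)
R24: 25  (via R15)
R3: 26  (via R15)
R13: 27  (via R25)
R26: 29  (via R7)
R6: 36  (via R7)
Shortest route: R34 → R15 → R7 → R6 = 36 hops' cost.

36 hops' cost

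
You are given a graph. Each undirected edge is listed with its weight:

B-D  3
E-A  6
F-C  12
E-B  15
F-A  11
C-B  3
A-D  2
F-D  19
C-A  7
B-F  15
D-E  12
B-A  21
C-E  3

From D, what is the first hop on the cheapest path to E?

Enumerating some paths:
D - A - C - E: 2+7+3 = 12
D - A - E: 2+6 = 8
D - E: 12 = 12
D - B - C - E: 3+3+3 = 9
Cheapest is D - A - E at 8.
So from D the first move is to A.

A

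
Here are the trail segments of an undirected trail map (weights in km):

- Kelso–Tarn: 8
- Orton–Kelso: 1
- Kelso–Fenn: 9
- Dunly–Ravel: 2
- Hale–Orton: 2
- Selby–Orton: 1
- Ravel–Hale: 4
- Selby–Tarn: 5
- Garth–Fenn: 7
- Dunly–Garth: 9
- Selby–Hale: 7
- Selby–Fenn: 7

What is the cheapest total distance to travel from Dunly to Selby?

Enumerating some paths:
Dunly–Ravel–Hale–Selby: 2+4+7 = 13
Dunly–Ravel–Hale–Orton–Selby: 2+4+2+1 = 9
The minimum is 9 km via Dunly–Ravel–Hale–Orton–Selby.

9 km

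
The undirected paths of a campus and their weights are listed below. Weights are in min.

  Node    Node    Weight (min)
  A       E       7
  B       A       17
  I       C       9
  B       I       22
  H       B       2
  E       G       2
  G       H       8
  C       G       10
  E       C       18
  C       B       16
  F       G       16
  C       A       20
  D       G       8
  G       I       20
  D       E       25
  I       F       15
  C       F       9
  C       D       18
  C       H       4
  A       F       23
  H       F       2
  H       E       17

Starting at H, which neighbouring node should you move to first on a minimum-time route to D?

G

Candidate routes:
H → C → D: 4+18 = 22
H → G → D: 8+8 = 16
H → C → G → D: 4+10+8 = 22
The minimum is 16 min via H → G → D.
So from H the first move is to G.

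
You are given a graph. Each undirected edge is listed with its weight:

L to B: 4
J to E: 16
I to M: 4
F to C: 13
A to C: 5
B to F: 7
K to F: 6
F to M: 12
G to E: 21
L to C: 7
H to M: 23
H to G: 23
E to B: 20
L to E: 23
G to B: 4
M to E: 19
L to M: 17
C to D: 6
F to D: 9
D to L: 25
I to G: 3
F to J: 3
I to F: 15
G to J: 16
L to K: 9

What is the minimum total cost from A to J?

Enumerating some paths:
A - C - F - J: 5+13+3 = 21
A - C - D - F - J: 5+6+9+3 = 23
A - C - L - B - F - J: 5+7+4+7+3 = 26
A - C - L - K - F - J: 5+7+9+6+3 = 30
The minimum is 21 via A - C - F - J.

21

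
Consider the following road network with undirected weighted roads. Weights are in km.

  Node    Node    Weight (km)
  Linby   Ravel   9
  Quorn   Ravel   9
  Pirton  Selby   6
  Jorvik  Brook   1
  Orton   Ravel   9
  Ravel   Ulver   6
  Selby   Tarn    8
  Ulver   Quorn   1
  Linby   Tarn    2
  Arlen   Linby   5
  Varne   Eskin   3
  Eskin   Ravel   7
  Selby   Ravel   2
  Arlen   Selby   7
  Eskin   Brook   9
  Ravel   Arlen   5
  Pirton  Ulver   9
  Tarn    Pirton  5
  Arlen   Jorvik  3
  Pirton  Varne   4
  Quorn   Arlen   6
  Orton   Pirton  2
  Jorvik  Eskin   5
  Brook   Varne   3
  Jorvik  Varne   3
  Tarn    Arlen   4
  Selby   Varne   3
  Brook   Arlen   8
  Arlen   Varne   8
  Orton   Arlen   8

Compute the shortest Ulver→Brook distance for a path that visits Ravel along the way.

Shortest Ulver→Ravel: Ulver → Ravel = 6
Shortest Ravel→Brook: Ravel → Selby → Varne → Brook = 8
Total via Ravel: 6 + 8 = 14 km.

14 km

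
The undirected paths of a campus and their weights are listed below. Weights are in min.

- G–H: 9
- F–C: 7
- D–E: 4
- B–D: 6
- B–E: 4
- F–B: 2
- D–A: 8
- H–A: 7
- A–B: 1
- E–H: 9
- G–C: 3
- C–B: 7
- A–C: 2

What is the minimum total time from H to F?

10 min

Shortest distances from H:
H: 0
A: 7  (via H)
B: 8  (via A)
C: 9  (via A)
E: 9  (via H)
G: 9  (via H)
F: 10  (via B)
Shortest route: H → A → B → F = 10 min.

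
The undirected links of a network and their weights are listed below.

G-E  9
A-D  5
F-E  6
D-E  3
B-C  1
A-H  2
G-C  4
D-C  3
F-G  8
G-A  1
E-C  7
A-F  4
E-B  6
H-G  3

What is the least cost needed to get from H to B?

Running Dijkstra from H:
H: 0
A: 2  (via H)
G: 3  (via H)
F: 6  (via A)
C: 7  (via G)
D: 7  (via A)
B: 8  (via C)
Shortest route: H → G → C → B = 8.

8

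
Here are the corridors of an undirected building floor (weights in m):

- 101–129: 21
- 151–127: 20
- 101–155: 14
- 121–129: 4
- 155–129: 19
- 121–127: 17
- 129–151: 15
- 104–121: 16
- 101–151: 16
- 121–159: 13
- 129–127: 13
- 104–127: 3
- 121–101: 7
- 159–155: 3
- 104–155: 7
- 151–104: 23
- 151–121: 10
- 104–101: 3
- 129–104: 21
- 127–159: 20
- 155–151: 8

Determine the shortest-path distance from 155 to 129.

Enumerating some paths:
155 - 159 - 121 - 129: 3+13+4 = 20
155 - 129: 19 = 19
The minimum is 19 m via 155 - 129.

19 m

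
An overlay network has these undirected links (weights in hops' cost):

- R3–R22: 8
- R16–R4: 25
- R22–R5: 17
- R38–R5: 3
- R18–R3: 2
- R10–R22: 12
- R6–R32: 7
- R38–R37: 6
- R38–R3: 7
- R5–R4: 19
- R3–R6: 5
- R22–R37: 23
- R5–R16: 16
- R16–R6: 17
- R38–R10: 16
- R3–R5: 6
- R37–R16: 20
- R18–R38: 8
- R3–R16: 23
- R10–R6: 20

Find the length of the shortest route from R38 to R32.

Enumerating some paths:
R38–R5–R3–R6–R32: 3+6+5+7 = 21
R38–R18–R3–R6–R32: 8+2+5+7 = 22
R38–R3–R6–R32: 7+5+7 = 19
The minimum is 19 hops' cost via R38–R3–R6–R32.

19 hops' cost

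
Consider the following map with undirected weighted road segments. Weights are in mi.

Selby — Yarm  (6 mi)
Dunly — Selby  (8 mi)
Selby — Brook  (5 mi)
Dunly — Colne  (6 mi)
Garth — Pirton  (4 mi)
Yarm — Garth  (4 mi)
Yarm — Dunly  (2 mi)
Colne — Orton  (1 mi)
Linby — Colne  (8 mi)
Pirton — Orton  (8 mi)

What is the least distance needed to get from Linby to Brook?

27 mi

Running Dijkstra from Linby:
Linby: 0
Colne: 8  (via Linby)
Orton: 9  (via Colne)
Dunly: 14  (via Colne)
Yarm: 16  (via Dunly)
Pirton: 17  (via Orton)
Garth: 20  (via Yarm)
Selby: 22  (via Dunly)
Brook: 27  (via Selby)
Shortest route: Linby → Colne → Dunly → Selby → Brook = 27 mi.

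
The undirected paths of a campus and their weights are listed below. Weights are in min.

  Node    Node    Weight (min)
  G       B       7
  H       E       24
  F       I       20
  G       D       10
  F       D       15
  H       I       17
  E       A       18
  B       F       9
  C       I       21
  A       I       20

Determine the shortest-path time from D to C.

56 min

Compare a few routes:
D–F–I–C: 15+20+21 = 56
D–G–B–F–I–C: 10+7+9+20+21 = 67
The minimum is 56 min via D–F–I–C.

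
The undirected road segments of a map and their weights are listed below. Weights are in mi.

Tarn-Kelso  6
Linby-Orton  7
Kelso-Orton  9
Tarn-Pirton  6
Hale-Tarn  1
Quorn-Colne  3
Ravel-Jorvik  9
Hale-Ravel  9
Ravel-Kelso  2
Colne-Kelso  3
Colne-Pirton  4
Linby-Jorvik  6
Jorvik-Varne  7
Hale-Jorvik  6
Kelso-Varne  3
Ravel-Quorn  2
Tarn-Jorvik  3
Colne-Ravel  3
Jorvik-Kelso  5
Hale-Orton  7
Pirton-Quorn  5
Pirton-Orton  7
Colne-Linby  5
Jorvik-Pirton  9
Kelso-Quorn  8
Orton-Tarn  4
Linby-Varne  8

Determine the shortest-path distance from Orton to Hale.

Shortest distances from Orton:
Orton: 0
Tarn: 4  (via Orton)
Hale: 5  (via Tarn)
Shortest route: Orton → Tarn → Hale = 5 mi.

5 mi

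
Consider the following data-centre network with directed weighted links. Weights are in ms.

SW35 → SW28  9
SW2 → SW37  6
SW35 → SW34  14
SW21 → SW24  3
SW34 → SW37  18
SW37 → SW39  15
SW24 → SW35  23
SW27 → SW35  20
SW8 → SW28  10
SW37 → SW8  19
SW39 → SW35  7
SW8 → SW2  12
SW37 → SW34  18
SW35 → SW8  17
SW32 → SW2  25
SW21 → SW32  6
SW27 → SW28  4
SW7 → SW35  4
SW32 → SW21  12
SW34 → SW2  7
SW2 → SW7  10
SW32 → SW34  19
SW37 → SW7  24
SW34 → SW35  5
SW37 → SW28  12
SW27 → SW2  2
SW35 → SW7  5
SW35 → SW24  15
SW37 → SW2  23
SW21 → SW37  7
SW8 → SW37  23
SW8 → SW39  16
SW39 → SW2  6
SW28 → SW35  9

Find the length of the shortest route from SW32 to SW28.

Shortest distances from SW32:
SW32: 0
SW21: 12  (via SW32)
SW24: 15  (via SW21)
SW34: 19  (via SW32)
SW37: 19  (via SW21)
SW35: 24  (via SW34)
SW2: 25  (via SW32)
SW7: 29  (via SW35)
SW28: 31  (via SW37)
Shortest route: SW32 → SW21 → SW37 → SW28 = 31 ms.

31 ms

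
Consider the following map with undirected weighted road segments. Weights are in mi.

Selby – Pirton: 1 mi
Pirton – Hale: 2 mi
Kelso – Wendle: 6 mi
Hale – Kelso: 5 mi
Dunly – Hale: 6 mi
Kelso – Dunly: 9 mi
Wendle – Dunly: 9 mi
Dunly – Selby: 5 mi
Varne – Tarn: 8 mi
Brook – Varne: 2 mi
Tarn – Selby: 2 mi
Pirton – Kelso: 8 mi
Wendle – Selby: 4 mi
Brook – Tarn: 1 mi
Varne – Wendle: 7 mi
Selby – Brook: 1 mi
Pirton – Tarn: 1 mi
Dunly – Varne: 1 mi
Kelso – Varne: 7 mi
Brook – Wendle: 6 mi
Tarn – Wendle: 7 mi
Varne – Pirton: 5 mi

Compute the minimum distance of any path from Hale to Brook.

4 mi

Enumerating some paths:
Hale → Pirton → Tarn → Brook: 2+1+1 = 4
Hale → Pirton → Selby → Tarn → Brook: 2+1+2+1 = 6
Hale → Dunly → Varne → Brook: 6+1+2 = 9
Hale → Pirton → Tarn → Selby → Brook: 2+1+2+1 = 6
Cheapest is Hale → Pirton → Tarn → Brook at 4 mi.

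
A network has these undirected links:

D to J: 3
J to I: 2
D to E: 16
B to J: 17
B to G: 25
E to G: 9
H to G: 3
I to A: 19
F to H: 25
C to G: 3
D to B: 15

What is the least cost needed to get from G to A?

49

Settle nodes by increasing distance from G:
G: 0
C: 3  (via G)
H: 3  (via G)
E: 9  (via G)
B: 25  (via G)
D: 25  (via E)
F: 28  (via H)
J: 28  (via D)
I: 30  (via J)
A: 49  (via I)
Shortest route: G–E–D–J–I–A = 49.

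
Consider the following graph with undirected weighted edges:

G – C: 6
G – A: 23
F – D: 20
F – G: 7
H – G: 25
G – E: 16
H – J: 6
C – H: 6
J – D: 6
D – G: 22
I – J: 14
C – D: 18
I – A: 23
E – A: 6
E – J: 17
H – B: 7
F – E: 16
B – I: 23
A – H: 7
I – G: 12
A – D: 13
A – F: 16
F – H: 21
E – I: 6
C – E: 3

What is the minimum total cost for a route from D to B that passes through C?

31

Shortest D→C: D → C = 18
Best C to B: C → H → B costing 13
Total via C: 18 + 13 = 31.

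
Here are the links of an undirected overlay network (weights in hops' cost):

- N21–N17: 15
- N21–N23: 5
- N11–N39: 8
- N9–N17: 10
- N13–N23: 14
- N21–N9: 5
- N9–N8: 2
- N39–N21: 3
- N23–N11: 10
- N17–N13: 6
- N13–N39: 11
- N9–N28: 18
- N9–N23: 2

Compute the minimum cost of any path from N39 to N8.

Running Dijkstra from N39:
N39: 0
N21: 3  (via N39)
N23: 8  (via N21)
N9: 8  (via N21)
N11: 8  (via N39)
N8: 10  (via N9)
Shortest route: N39–N21–N9–N8 = 10 hops' cost.

10 hops' cost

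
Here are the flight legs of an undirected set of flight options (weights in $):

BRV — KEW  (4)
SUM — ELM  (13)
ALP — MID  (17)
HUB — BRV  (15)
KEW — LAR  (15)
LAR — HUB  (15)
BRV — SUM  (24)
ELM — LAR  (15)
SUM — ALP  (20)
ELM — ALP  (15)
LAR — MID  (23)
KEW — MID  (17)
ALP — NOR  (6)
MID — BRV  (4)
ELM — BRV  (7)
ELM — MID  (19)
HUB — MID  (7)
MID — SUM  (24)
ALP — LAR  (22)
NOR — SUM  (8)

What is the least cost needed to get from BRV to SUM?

$20

Shortest distances from BRV:
BRV: 0
MID: 4  (via BRV)
KEW: 4  (via BRV)
ELM: 7  (via BRV)
HUB: 11  (via MID)
LAR: 19  (via KEW)
SUM: 20  (via ELM)
Shortest route: BRV → ELM → SUM = $20.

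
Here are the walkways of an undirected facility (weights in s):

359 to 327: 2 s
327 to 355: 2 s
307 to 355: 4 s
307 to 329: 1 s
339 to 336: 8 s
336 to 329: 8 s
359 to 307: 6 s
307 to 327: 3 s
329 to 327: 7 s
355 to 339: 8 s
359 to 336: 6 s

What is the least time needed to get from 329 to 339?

13 s

Settle nodes by increasing distance from 329:
329: 0
307: 1  (via 329)
327: 4  (via 307)
355: 5  (via 307)
359: 6  (via 327)
336: 8  (via 329)
339: 13  (via 355)
Shortest route: 329 → 307 → 355 → 339 = 13 s.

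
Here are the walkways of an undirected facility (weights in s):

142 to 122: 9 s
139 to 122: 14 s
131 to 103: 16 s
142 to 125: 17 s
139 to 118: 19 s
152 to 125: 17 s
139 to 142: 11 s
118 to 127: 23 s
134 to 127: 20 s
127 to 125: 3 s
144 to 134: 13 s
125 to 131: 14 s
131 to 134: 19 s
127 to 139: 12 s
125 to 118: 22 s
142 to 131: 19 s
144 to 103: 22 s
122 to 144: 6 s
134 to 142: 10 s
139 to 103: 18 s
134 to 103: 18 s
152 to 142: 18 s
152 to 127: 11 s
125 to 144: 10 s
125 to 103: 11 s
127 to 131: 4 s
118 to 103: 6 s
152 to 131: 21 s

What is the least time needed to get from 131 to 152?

Candidate routes:
131–127–152: 4+11 = 15
131–152: 21 = 21
The minimum is 15 s via 131–127–152.

15 s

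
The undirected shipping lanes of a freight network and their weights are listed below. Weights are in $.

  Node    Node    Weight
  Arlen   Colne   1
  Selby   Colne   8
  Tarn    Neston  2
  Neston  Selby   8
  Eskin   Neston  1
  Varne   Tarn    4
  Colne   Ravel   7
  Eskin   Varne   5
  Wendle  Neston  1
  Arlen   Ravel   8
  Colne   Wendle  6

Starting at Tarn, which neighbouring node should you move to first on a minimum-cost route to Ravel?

Enumerating some paths:
Tarn - Neston - Wendle - Colne - Arlen - Ravel: 2+1+6+1+8 = 18
Tarn - Neston - Wendle - Colne - Ravel: 2+1+6+7 = 16
Tarn - Varne - Eskin - Neston - Wendle - Colne - Ravel: 4+5+1+1+6+7 = 24
Cheapest is Tarn - Neston - Wendle - Colne - Ravel at $16.
So from Tarn the first move is to Neston.

Neston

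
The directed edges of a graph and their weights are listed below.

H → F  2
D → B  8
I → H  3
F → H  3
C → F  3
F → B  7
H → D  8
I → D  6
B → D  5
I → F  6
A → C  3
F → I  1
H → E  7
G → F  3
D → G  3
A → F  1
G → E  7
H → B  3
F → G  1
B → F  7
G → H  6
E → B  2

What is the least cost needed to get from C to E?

11

Shortest distances from C:
C: 0
F: 3  (via C)
G: 4  (via F)
I: 4  (via F)
H: 6  (via F)
B: 9  (via H)
D: 10  (via I)
E: 11  (via G)
Shortest route: C → F → G → E = 11.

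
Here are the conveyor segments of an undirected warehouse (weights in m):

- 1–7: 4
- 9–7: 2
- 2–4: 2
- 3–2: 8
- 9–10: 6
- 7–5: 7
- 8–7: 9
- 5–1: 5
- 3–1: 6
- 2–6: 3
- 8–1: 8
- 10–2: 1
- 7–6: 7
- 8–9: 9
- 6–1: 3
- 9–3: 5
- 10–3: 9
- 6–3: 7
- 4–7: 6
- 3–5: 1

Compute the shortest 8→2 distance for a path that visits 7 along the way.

Best 8 to 7: 8 → 7 costing 9
Shortest 7→2: 7 → 4 → 2 = 8
Total via 7: 9 + 8 = 17 m.

17 m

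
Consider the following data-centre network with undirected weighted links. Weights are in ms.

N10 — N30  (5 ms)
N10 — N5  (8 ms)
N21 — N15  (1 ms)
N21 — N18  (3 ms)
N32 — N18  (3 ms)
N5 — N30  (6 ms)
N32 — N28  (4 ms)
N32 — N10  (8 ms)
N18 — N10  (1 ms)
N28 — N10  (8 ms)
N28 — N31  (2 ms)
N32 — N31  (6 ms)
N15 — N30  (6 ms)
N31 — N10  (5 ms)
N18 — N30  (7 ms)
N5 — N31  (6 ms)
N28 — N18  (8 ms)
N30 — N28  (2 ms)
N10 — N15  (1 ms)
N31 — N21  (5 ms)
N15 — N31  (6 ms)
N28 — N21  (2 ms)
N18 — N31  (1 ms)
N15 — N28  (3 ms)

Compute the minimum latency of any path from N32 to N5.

10 ms

Running Dijkstra from N32:
N32: 0
N18: 3  (via N32)
N28: 4  (via N32)
N10: 4  (via N18)
N31: 4  (via N18)
N15: 5  (via N10)
N21: 6  (via N18)
N30: 6  (via N28)
N5: 10  (via N31)
Shortest route: N32–N18–N31–N5 = 10 ms.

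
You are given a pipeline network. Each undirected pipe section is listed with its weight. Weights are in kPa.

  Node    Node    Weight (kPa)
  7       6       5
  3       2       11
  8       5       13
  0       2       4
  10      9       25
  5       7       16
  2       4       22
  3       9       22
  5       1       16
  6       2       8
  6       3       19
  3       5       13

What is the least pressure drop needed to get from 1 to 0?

44 kPa

Running Dijkstra from 1:
1: 0
5: 16  (via 1)
3: 29  (via 5)
8: 29  (via 5)
7: 32  (via 5)
6: 37  (via 7)
2: 40  (via 3)
0: 44  (via 2)
Shortest route: 1–5–3–2–0 = 44 kPa.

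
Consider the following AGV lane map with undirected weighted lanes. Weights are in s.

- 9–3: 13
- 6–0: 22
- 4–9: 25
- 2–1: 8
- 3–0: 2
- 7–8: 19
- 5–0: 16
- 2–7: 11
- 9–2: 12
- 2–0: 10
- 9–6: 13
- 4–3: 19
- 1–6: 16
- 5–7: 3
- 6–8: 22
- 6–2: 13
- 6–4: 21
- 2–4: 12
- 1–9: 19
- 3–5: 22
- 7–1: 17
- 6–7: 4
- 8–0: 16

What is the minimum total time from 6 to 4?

21 s

Shortest distances from 6:
6: 0
7: 4  (via 6)
5: 7  (via 7)
2: 13  (via 6)
9: 13  (via 6)
1: 16  (via 6)
4: 21  (via 6)
Shortest route: 6 → 4 = 21 s.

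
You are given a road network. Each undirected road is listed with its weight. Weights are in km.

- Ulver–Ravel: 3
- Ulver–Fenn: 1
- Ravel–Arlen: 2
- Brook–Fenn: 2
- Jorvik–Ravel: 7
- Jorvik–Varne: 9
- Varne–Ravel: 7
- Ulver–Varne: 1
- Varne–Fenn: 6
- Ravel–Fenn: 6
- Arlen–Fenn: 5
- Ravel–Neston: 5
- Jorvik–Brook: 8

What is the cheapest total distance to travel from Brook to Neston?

11 km

Running Dijkstra from Brook:
Brook: 0
Fenn: 2  (via Brook)
Ulver: 3  (via Fenn)
Varne: 4  (via Ulver)
Ravel: 6  (via Ulver)
Arlen: 7  (via Fenn)
Jorvik: 8  (via Brook)
Neston: 11  (via Ravel)
Shortest route: Brook → Fenn → Ulver → Ravel → Neston = 11 km.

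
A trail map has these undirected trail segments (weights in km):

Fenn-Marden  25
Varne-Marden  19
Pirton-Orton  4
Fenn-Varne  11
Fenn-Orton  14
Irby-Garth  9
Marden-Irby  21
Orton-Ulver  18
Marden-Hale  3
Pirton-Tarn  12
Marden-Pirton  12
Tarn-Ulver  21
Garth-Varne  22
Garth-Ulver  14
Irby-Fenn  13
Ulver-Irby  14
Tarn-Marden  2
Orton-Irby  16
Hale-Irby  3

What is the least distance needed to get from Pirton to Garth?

27 km

Running Dijkstra from Pirton:
Pirton: 0
Orton: 4  (via Pirton)
Tarn: 12  (via Pirton)
Marden: 12  (via Pirton)
Hale: 15  (via Marden)
Fenn: 18  (via Orton)
Irby: 18  (via Hale)
Ulver: 22  (via Orton)
Garth: 27  (via Irby)
Shortest route: Pirton → Marden → Hale → Irby → Garth = 27 km.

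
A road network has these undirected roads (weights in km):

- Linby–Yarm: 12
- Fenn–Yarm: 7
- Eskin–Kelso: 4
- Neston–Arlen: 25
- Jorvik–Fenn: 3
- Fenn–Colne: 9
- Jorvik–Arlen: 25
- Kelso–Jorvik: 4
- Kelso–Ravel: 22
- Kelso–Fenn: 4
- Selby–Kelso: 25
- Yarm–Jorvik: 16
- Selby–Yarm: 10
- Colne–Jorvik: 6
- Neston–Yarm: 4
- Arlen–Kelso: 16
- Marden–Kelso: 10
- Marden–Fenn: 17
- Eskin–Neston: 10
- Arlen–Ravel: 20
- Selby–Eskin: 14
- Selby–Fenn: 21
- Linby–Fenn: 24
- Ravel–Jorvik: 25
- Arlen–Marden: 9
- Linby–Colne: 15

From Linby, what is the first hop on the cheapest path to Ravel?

Yarm

Enumerating some paths:
Linby → Colne → Jorvik → Ravel: 15+6+25 = 46
Linby → Yarm → Fenn → Kelso → Ravel: 12+7+4+22 = 45
Linby → Colne → Jorvik → Kelso → Ravel: 15+6+4+22 = 47
Linby → Yarm → Fenn → Jorvik → Ravel: 12+7+3+25 = 47
The minimum is 45 km via Linby → Yarm → Fenn → Kelso → Ravel.
So from Linby the first move is to Yarm.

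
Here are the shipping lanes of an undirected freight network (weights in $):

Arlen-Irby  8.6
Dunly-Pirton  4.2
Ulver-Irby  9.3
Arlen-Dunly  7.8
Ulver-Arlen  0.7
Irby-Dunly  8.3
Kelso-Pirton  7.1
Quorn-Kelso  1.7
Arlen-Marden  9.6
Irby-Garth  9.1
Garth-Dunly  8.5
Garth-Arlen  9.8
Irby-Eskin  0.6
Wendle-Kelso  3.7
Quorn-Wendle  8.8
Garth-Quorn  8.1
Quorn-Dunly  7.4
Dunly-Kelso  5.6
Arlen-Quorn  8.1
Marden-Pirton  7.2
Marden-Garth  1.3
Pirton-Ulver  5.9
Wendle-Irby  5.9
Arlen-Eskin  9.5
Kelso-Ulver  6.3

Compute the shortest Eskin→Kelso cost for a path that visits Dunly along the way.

$14.5

Shortest Eskin→Dunly: Eskin–Irby–Dunly = 8.9
Best Dunly to Kelso: Dunly–Kelso costing 5.6
Total via Dunly: 8.9 + 5.6 = $14.5.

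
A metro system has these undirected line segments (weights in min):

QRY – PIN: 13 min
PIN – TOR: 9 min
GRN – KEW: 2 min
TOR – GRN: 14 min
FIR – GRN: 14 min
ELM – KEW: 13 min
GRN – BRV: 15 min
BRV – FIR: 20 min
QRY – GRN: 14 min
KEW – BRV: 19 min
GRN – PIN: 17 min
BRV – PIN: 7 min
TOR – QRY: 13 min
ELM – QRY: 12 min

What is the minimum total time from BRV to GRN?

15 min

Shortest distances from BRV:
BRV: 0
PIN: 7  (via BRV)
GRN: 15  (via BRV)
Shortest route: BRV–GRN = 15 min.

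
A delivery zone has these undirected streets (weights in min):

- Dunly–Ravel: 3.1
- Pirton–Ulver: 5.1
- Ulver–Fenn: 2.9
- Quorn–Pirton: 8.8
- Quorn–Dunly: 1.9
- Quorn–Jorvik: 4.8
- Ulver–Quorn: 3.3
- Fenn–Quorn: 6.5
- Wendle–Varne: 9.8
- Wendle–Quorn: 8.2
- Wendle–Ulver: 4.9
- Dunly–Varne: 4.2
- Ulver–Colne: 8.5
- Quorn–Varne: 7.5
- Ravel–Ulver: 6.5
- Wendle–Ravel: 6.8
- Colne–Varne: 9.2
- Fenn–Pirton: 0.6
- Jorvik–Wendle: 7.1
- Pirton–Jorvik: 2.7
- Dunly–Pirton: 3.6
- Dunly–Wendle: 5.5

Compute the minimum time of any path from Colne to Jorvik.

Compare a few routes:
Colne → Ulver → Pirton → Jorvik: 8.5+5.1+2.7 = 16.3
Colne → Ulver → Quorn → Jorvik: 8.5+3.3+4.8 = 16.6
Colne → Ulver → Fenn → Pirton → Jorvik: 8.5+2.9+0.6+2.7 = 14.7
Cheapest is Colne → Ulver → Fenn → Pirton → Jorvik at 14.7 min.

14.7 min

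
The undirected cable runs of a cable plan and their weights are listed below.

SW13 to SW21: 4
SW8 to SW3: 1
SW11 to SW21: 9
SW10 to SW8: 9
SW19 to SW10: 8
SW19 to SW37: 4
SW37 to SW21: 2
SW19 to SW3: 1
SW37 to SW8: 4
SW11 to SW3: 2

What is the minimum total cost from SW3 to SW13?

Running Dijkstra from SW3:
SW3: 0
SW8: 1  (via SW3)
SW19: 1  (via SW3)
SW11: 2  (via SW3)
SW37: 5  (via SW8)
SW21: 7  (via SW37)
SW10: 9  (via SW19)
SW13: 11  (via SW21)
Shortest route: SW3–SW8–SW37–SW21–SW13 = 11.

11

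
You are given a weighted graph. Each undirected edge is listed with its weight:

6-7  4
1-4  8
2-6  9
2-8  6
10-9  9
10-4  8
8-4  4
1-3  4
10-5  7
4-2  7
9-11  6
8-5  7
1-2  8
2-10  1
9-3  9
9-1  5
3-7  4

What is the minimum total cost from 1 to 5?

Compare a few routes:
1 - 9 - 10 - 5: 5+9+7 = 21
1 - 4 - 8 - 5: 8+4+7 = 19
1 - 2 - 10 - 5: 8+1+7 = 16
Cheapest is 1 - 2 - 10 - 5 at 16.

16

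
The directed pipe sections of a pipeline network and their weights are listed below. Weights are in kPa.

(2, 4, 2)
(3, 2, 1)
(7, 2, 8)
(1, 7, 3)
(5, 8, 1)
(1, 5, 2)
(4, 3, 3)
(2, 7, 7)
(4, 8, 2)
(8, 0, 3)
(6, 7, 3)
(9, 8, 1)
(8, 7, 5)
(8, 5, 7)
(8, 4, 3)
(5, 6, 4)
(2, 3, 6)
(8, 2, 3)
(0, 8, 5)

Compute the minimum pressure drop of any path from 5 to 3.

7 kPa

Running Dijkstra from 5:
5: 0
8: 1  (via 5)
0: 4  (via 8)
2: 4  (via 8)
4: 4  (via 8)
6: 4  (via 5)
7: 6  (via 8)
3: 7  (via 4)
Shortest route: 5 → 8 → 4 → 3 = 7 kPa.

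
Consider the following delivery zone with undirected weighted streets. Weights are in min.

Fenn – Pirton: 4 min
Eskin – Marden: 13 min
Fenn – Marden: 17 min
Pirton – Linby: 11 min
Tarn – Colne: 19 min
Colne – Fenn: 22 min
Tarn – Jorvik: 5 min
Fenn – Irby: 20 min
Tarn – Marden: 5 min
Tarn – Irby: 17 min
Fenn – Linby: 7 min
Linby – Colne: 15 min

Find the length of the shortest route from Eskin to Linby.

Running Dijkstra from Eskin:
Eskin: 0
Marden: 13  (via Eskin)
Tarn: 18  (via Marden)
Jorvik: 23  (via Tarn)
Fenn: 30  (via Marden)
Pirton: 34  (via Fenn)
Irby: 35  (via Tarn)
Colne: 37  (via Tarn)
Linby: 37  (via Fenn)
Shortest route: Eskin → Marden → Fenn → Linby = 37 min.

37 min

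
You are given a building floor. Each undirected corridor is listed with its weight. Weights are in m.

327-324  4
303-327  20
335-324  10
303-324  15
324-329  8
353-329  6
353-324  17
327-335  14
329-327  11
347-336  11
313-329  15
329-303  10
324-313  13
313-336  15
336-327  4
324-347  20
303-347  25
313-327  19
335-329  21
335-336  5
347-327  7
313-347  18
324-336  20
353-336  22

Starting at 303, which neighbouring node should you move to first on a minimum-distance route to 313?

329

Candidate routes:
303 - 324 - 313: 15+13 = 28
303 - 329 - 324 - 313: 10+8+13 = 31
303 - 329 - 313: 10+15 = 25
The minimum is 25 m via 303 - 329 - 313.
So from 303 the first move is to 329.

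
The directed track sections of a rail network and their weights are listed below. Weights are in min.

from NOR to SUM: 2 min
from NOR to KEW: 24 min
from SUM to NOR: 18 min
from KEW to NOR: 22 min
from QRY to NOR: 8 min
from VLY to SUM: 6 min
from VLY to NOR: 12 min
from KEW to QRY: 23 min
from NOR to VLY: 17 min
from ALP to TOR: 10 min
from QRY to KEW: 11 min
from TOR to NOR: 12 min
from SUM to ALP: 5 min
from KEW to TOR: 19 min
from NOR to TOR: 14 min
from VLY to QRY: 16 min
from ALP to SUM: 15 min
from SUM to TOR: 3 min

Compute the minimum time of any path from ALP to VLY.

39 min

Enumerating some paths:
ALP - TOR - NOR - VLY: 10+12+17 = 39
ALP - SUM - TOR - NOR - VLY: 15+3+12+17 = 47
Cheapest is ALP - TOR - NOR - VLY at 39 min.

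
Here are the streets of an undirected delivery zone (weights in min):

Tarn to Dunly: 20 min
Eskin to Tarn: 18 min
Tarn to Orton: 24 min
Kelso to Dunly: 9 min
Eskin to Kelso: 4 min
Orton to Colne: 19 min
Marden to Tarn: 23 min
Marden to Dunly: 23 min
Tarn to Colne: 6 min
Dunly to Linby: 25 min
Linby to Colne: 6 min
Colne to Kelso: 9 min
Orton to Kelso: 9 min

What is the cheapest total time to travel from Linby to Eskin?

Compare a few routes:
Linby - Colne - Kelso - Eskin: 6+9+4 = 19
Linby - Colne - Tarn - Eskin: 6+6+18 = 30
Cheapest is Linby - Colne - Kelso - Eskin at 19 min.

19 min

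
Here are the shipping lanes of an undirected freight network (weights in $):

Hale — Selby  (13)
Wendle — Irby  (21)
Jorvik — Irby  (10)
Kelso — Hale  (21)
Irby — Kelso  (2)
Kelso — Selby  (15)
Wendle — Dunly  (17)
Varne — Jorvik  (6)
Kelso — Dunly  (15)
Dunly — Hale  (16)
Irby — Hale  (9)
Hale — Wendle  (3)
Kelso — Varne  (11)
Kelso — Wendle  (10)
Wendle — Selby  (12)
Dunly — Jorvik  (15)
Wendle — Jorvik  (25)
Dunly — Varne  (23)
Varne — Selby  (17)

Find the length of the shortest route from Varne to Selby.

$17

Running Dijkstra from Varne:
Varne: 0
Jorvik: 6  (via Varne)
Kelso: 11  (via Varne)
Irby: 13  (via Kelso)
Selby: 17  (via Varne)
Shortest route: Varne → Selby = $17.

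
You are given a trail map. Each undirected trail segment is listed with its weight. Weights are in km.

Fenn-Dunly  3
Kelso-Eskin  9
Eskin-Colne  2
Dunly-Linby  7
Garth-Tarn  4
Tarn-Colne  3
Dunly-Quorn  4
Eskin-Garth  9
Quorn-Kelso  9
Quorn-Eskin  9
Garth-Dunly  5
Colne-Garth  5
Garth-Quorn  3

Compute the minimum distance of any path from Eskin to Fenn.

Candidate routes:
Eskin - Quorn - Dunly - Fenn: 9+4+3 = 16
Eskin - Colne - Garth - Quorn - Dunly - Fenn: 2+5+3+4+3 = 17
Eskin - Colne - Garth - Dunly - Fenn: 2+5+5+3 = 15
Eskin - Colne - Tarn - Garth - Dunly - Fenn: 2+3+4+5+3 = 17
Cheapest is Eskin - Colne - Garth - Dunly - Fenn at 15 km.

15 km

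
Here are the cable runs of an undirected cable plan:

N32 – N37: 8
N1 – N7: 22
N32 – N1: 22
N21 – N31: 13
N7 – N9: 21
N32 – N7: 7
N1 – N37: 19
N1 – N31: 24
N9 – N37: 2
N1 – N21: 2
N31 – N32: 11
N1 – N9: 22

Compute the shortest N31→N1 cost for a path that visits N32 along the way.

Best N31 to N32: N31–N32 costing 11
Shortest N32→N1: N32–N1 = 22
Total via N32: 11 + 22 = 33.

33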